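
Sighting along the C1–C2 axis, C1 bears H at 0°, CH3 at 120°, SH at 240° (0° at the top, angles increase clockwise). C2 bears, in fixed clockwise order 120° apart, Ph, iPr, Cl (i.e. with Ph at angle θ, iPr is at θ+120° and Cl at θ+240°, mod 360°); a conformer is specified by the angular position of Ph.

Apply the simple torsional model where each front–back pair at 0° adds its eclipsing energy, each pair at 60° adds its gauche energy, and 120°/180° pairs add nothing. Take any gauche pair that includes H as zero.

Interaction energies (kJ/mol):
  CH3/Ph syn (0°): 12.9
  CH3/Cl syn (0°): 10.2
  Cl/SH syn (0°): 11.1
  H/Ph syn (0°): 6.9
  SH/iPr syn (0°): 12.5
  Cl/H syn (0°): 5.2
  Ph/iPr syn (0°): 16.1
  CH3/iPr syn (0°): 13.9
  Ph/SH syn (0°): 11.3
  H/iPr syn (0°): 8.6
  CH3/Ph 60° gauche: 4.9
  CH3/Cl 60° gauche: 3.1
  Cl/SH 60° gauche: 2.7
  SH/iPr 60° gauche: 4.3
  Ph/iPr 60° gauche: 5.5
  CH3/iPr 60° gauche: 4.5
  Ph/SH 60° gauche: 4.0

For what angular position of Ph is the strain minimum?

Ph at 0° (eclipsed): H(0°)/Ph(0°) eclipsed 6.9; CH3(120°)/iPr(120°) eclipsed 13.9; SH(240°)/Cl(240°) eclipsed 11.1 → 31.9 kJ/mol.
Ph at 60° (staggered): CH3(120°)/Ph(60°) gauche 4.9; CH3(120°)/iPr(180°) gauche 4.5; SH(240°)/iPr(180°) gauche 4.3; SH(240°)/Cl(300°) gauche 2.7 → 16.4 kJ/mol.
Ph at 120° (eclipsed): H(0°)/Cl(0°) eclipsed 5.2; CH3(120°)/Ph(120°) eclipsed 12.9; SH(240°)/iPr(240°) eclipsed 12.5 → 30.6 kJ/mol.
Ph at 180° (staggered): CH3(120°)/Ph(180°) gauche 4.9; CH3(120°)/Cl(60°) gauche 3.1; SH(240°)/Ph(180°) gauche 4.0; SH(240°)/iPr(300°) gauche 4.3 → 16.3 kJ/mol.
Ph at 240° (eclipsed): H(0°)/iPr(0°) eclipsed 8.6; CH3(120°)/Cl(120°) eclipsed 10.2; SH(240°)/Ph(240°) eclipsed 11.3 → 30.1 kJ/mol.
Ph at 300° (staggered): CH3(120°)/iPr(60°) gauche 4.5; CH3(120°)/Cl(180°) gauche 3.1; SH(240°)/Ph(300°) gauche 4.0; SH(240°)/Cl(180°) gauche 2.7 → 14.3 kJ/mol.
The minimum (14.3 kJ/mol) occurs with Ph at 300°.

300°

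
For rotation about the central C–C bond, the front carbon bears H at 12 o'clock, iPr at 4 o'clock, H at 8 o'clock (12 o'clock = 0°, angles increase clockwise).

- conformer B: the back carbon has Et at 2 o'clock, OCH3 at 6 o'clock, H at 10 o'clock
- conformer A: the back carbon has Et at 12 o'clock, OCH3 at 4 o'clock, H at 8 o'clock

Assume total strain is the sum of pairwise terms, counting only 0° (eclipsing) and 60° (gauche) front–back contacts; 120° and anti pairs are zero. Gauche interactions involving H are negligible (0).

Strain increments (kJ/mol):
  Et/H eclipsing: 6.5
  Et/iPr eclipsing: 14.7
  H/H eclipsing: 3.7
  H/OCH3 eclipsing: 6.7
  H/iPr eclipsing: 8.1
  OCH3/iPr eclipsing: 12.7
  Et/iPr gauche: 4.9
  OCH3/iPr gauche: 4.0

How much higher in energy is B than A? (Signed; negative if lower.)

-14.0 kJ/mol

B (staggered): iPr(120°)/Et(60°) gauche 4.9; iPr(120°)/OCH3(180°) gauche 4.0 → 8.9 kJ/mol.
A (eclipsed): H(0°)/Et(0°) eclipsed 6.5; iPr(120°)/OCH3(120°) eclipsed 12.7; H(240°)/H(240°) eclipsed 3.7 → 22.9 kJ/mol.
E(B) − E(A) = 8.9 − 22.9 = -14.0 kJ/mol.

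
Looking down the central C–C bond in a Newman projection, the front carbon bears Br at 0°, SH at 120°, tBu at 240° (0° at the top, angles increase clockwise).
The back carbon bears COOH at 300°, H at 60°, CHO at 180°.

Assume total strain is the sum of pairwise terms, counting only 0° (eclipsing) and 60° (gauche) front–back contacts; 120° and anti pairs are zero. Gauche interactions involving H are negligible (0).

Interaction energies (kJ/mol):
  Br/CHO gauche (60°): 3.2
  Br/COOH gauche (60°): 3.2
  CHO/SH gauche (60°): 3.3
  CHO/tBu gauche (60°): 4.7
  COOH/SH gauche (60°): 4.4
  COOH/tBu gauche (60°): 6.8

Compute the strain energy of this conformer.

This conformer is staggered. Br at 0° is gauche with COOH at 300° (3.2); SH at 120° is gauche with CHO at 180° (3.3); tBu at 240° is gauche with COOH at 300° (6.8); tBu at 240° is gauche with CHO at 180° (4.7). Total 18.0 kJ/mol.

18.0 kJ/mol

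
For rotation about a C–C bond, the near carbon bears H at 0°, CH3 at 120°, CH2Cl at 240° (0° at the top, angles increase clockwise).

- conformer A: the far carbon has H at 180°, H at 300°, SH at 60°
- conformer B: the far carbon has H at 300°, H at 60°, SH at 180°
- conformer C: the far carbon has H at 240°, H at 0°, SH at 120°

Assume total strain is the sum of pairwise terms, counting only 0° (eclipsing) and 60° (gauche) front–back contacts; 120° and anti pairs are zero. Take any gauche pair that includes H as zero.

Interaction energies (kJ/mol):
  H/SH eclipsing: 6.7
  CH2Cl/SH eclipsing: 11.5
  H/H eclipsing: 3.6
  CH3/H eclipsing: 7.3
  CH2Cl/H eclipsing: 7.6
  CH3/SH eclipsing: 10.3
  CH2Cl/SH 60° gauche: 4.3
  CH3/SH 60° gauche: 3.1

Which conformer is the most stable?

A (staggered): CH3(120°)/SH(60°) gauche 3.1 → 3.1 kJ/mol.
B (staggered): CH3(120°)/SH(180°) gauche 3.1; CH2Cl(240°)/SH(180°) gauche 4.3 → 7.4 kJ/mol.
C (eclipsed): H(0°)/H(0°) eclipsed 3.6; CH3(120°)/SH(120°) eclipsed 10.3; CH2Cl(240°)/H(240°) eclipsed 7.6 → 21.5 kJ/mol.
A has the lowest total (3.1 kJ/mol).

A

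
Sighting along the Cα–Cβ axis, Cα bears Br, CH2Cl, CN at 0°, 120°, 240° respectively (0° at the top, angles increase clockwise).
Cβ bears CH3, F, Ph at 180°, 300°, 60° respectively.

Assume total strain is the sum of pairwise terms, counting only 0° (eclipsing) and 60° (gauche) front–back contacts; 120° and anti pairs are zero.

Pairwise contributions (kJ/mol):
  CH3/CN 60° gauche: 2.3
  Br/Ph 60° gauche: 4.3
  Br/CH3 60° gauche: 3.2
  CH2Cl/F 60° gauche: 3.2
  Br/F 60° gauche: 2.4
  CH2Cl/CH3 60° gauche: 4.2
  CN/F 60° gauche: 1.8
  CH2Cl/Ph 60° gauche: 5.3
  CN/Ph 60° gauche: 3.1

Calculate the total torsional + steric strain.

This conformer is staggered. Br at 0° is gauche with F at 300° (2.4); Br at 0° is gauche with Ph at 60° (4.3); CH2Cl at 120° is gauche with CH3 at 180° (4.2); CH2Cl at 120° is gauche with Ph at 60° (5.3); CN at 240° is gauche with CH3 at 180° (2.3); CN at 240° is gauche with F at 300° (1.8). Total 20.3 kJ/mol.

20.3 kJ/mol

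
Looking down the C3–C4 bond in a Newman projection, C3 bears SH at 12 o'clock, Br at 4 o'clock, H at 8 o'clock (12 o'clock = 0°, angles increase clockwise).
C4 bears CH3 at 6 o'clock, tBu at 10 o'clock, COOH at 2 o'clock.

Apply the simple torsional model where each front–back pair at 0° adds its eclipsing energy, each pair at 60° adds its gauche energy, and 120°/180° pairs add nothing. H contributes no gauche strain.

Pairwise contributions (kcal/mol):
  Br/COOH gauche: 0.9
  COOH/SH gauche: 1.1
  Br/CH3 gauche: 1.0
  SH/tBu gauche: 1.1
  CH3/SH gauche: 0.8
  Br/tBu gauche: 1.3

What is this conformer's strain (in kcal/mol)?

4.1 kcal/mol

This conformer (staggered): SH(0°)/tBu(300°) gauche 1.1; SH(0°)/COOH(60°) gauche 1.1; Br(120°)/CH3(180°) gauche 1.0; Br(120°)/COOH(60°) gauche 0.9 → 4.1 kcal/mol.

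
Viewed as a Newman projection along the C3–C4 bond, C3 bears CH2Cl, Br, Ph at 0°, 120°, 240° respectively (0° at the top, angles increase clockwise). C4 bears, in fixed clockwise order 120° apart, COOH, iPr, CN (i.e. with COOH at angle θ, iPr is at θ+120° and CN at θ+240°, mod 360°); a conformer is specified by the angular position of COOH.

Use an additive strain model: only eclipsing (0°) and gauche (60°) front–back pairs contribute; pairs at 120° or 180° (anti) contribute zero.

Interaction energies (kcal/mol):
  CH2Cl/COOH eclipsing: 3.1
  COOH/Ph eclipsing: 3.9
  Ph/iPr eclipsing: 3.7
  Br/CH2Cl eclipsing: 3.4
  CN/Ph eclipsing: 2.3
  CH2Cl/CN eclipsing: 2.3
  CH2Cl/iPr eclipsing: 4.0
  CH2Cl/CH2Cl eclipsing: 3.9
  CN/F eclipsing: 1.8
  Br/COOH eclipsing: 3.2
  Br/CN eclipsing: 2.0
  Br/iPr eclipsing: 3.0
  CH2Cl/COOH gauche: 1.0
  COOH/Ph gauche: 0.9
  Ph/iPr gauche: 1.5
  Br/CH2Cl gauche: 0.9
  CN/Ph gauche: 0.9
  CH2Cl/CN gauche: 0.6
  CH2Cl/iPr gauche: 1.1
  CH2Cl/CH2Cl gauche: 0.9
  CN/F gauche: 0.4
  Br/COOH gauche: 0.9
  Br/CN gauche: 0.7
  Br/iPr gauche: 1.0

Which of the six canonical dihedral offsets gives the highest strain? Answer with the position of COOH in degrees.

240°

COOH at 0° (eclipsed): CH2Cl(0°)/COOH(0°) eclipsed 3.1; Br(120°)/iPr(120°) eclipsed 3.0; Ph(240°)/CN(240°) eclipsed 2.3 → 8.4 kcal/mol.
COOH at 60° (staggered): CH2Cl(0°)/COOH(60°) gauche 1.0; CH2Cl(0°)/CN(300°) gauche 0.6; Br(120°)/COOH(60°) gauche 0.9; Br(120°)/iPr(180°) gauche 1.0; Ph(240°)/iPr(180°) gauche 1.5; Ph(240°)/CN(300°) gauche 0.9 → 5.9 kcal/mol.
COOH at 120° (eclipsed): CH2Cl(0°)/CN(0°) eclipsed 2.3; Br(120°)/COOH(120°) eclipsed 3.2; Ph(240°)/iPr(240°) eclipsed 3.7 → 9.2 kcal/mol.
COOH at 180° (staggered): CH2Cl(0°)/iPr(300°) gauche 1.1; CH2Cl(0°)/CN(60°) gauche 0.6; Br(120°)/COOH(180°) gauche 0.9; Br(120°)/CN(60°) gauche 0.7; Ph(240°)/COOH(180°) gauche 0.9; Ph(240°)/iPr(300°) gauche 1.5 → 5.7 kcal/mol.
COOH at 240° (eclipsed): CH2Cl(0°)/iPr(0°) eclipsed 4.0; Br(120°)/CN(120°) eclipsed 2.0; Ph(240°)/COOH(240°) eclipsed 3.9 → 9.9 kcal/mol.
COOH at 300° (staggered): CH2Cl(0°)/COOH(300°) gauche 1.0; CH2Cl(0°)/iPr(60°) gauche 1.1; Br(120°)/iPr(60°) gauche 1.0; Br(120°)/CN(180°) gauche 0.7; Ph(240°)/COOH(300°) gauche 0.9; Ph(240°)/CN(180°) gauche 0.9 → 5.6 kcal/mol.
The maximum (9.9 kcal/mol) occurs with COOH at 240°.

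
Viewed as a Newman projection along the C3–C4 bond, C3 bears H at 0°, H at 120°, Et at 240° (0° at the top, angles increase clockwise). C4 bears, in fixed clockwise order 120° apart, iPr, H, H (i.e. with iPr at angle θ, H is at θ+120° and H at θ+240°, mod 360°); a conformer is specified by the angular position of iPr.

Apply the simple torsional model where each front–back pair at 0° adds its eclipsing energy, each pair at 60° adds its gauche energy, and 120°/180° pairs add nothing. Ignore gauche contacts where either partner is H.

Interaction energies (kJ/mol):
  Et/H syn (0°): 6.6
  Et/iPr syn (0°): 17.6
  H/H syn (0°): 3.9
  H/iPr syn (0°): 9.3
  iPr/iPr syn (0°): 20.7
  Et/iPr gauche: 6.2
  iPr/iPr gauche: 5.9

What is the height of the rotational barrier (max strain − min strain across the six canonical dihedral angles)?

iPr at 0° (eclipsed): H–iPr eclipsed, H–H eclipsed, Et–H eclipsed; 9.3 + 3.9 + 6.6 = 19.8 kJ/mol.
iPr at 60° (staggered): no non-H gauche contacts → 0.0 kJ/mol.
iPr at 120° (eclipsed): H–H eclipsed, H–iPr eclipsed, Et–H eclipsed; 3.9 + 9.3 + 6.6 = 19.8 kJ/mol.
iPr at 180° (staggered): Et–iPr gauche; 6.2 = 6.2 kJ/mol.
iPr at 240° (eclipsed): H–H eclipsed, H–H eclipsed, Et–iPr eclipsed; 3.9 + 3.9 + 17.6 = 25.4 kJ/mol.
iPr at 300° (staggered): Et–iPr gauche; 6.2 = 6.2 kJ/mol.
Max at 240° (25.4 kJ/mol), min at 60° (0.0 kJ/mol); barrier = 25.4 kJ/mol.

25.4 kJ/mol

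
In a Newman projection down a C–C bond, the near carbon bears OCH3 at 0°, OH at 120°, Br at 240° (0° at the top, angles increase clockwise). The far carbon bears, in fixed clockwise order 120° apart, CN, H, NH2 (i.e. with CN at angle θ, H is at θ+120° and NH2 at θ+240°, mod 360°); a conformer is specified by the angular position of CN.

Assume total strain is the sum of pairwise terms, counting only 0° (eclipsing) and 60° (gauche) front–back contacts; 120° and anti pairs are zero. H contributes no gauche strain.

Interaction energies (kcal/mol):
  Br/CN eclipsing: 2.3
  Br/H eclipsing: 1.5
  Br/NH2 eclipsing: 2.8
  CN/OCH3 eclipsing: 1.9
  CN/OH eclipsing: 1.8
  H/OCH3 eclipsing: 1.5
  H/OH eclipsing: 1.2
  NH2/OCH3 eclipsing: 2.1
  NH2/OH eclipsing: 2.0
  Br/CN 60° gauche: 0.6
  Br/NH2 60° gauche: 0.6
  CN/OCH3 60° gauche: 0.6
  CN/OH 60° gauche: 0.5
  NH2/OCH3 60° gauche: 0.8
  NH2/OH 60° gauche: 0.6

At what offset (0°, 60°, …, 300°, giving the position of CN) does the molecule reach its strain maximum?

CN at 0° (eclipsed): OCH3(0°)/CN(0°) eclipsed 1.9; OH(120°)/H(120°) eclipsed 1.2; Br(240°)/NH2(240°) eclipsed 2.8 → 5.9 kcal/mol.
CN at 60° (staggered): OCH3(0°)/CN(60°) gauche 0.6; OCH3(0°)/NH2(300°) gauche 0.8; OH(120°)/CN(60°) gauche 0.5; Br(240°)/NH2(300°) gauche 0.6 → 2.5 kcal/mol.
CN at 120° (eclipsed): OCH3(0°)/NH2(0°) eclipsed 2.1; OH(120°)/CN(120°) eclipsed 1.8; Br(240°)/H(240°) eclipsed 1.5 → 5.4 kcal/mol.
CN at 180° (staggered): OCH3(0°)/NH2(60°) gauche 0.8; OH(120°)/CN(180°) gauche 0.5; OH(120°)/NH2(60°) gauche 0.6; Br(240°)/CN(180°) gauche 0.6 → 2.5 kcal/mol.
CN at 240° (eclipsed): OCH3(0°)/H(0°) eclipsed 1.5; OH(120°)/NH2(120°) eclipsed 2.0; Br(240°)/CN(240°) eclipsed 2.3 → 5.8 kcal/mol.
CN at 300° (staggered): OCH3(0°)/CN(300°) gauche 0.6; OH(120°)/NH2(180°) gauche 0.6; Br(240°)/CN(300°) gauche 0.6; Br(240°)/NH2(180°) gauche 0.6 → 2.4 kcal/mol.
The maximum (5.9 kcal/mol) occurs with CN at 0°.

0°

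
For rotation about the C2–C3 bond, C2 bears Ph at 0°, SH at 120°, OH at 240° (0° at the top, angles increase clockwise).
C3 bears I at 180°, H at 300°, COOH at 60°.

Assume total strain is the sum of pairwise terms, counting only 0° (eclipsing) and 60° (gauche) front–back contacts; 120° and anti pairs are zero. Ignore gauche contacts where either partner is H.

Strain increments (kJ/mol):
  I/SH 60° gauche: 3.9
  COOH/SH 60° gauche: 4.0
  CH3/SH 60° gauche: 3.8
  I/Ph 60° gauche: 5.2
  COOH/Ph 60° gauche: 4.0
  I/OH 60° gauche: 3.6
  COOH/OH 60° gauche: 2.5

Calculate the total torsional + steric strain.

15.5 kJ/mol

This conformer (staggered): Ph–COOH gauche, SH–I gauche, SH–COOH gauche, OH–I gauche; 4.0 + 3.9 + 4.0 + 3.6 = 15.5 kJ/mol.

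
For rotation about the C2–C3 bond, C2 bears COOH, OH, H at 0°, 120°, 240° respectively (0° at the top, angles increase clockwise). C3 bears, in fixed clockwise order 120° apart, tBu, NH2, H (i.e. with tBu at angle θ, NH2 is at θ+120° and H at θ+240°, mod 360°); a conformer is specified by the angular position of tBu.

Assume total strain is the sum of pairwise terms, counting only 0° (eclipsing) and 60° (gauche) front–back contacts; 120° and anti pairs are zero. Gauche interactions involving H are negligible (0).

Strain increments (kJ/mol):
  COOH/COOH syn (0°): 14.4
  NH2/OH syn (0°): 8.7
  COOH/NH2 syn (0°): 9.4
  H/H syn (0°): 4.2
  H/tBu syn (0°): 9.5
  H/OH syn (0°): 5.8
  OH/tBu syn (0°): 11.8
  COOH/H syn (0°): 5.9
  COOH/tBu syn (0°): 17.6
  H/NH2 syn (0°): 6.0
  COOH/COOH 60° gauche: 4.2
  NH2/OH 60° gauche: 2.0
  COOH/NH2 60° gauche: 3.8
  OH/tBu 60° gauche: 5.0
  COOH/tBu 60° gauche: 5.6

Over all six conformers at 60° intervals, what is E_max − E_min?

tBu at 0° (eclipsed): COOH(0°)/tBu(0°) eclipsed 17.6; OH(120°)/NH2(120°) eclipsed 8.7; H(240°)/H(240°) eclipsed 4.2 → 30.5 kJ/mol.
tBu at 60° (staggered): COOH(0°)/tBu(60°) gauche 5.6; OH(120°)/tBu(60°) gauche 5.0; OH(120°)/NH2(180°) gauche 2.0 → 12.6 kJ/mol.
tBu at 120° (eclipsed): COOH(0°)/H(0°) eclipsed 5.9; OH(120°)/tBu(120°) eclipsed 11.8; H(240°)/NH2(240°) eclipsed 6.0 → 23.7 kJ/mol.
tBu at 180° (staggered): COOH(0°)/NH2(300°) gauche 3.8; OH(120°)/tBu(180°) gauche 5.0 → 8.8 kJ/mol.
tBu at 240° (eclipsed): COOH(0°)/NH2(0°) eclipsed 9.4; OH(120°)/H(120°) eclipsed 5.8; H(240°)/tBu(240°) eclipsed 9.5 → 24.7 kJ/mol.
tBu at 300° (staggered): COOH(0°)/tBu(300°) gauche 5.6; COOH(0°)/NH2(60°) gauche 3.8; OH(120°)/NH2(60°) gauche 2.0 → 11.4 kJ/mol.
Max at 0° (30.5 kJ/mol), min at 180° (8.8 kJ/mol); barrier = 21.7 kJ/mol.

21.7 kJ/mol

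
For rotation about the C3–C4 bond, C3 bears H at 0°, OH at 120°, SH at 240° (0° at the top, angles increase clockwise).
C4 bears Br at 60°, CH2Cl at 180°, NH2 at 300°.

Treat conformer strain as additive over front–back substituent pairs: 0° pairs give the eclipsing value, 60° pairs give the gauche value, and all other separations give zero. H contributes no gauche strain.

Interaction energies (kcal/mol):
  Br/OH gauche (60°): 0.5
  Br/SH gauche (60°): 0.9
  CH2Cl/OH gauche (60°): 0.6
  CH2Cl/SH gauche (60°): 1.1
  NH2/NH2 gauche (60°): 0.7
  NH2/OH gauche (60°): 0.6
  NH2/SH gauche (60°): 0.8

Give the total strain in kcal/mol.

3.0 kcal/mol

This conformer (staggered): OH(120°)/Br(60°) gauche 0.5; OH(120°)/CH2Cl(180°) gauche 0.6; SH(240°)/CH2Cl(180°) gauche 1.1; SH(240°)/NH2(300°) gauche 0.8 → 3.0 kcal/mol.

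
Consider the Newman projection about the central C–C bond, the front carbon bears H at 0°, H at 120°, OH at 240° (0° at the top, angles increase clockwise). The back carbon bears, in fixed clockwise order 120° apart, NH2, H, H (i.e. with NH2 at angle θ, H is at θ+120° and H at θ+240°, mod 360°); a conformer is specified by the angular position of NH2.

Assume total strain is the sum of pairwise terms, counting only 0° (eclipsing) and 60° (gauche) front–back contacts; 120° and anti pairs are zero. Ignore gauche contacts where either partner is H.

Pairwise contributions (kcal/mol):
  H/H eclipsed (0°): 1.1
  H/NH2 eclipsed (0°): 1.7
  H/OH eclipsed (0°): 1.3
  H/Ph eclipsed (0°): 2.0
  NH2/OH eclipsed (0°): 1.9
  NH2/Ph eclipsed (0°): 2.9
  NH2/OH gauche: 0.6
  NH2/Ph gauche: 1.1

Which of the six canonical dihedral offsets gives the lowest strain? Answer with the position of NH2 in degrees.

NH2 at 0° (eclipsed): H(0°)/NH2(0°) eclipsed 1.7; H(120°)/H(120°) eclipsed 1.1; OH(240°)/H(240°) eclipsed 1.3 → 4.1 kcal/mol.
NH2 at 60° (staggered): no non-H gauche contacts → 0.0 kcal/mol.
NH2 at 120° (eclipsed): H(0°)/H(0°) eclipsed 1.1; H(120°)/NH2(120°) eclipsed 1.7; OH(240°)/H(240°) eclipsed 1.3 → 4.1 kcal/mol.
NH2 at 180° (staggered): OH(240°)/NH2(180°) gauche 0.6 → 0.6 kcal/mol.
NH2 at 240° (eclipsed): H(0°)/H(0°) eclipsed 1.1; H(120°)/H(120°) eclipsed 1.1; OH(240°)/NH2(240°) eclipsed 1.9 → 4.1 kcal/mol.
NH2 at 300° (staggered): OH(240°)/NH2(300°) gauche 0.6 → 0.6 kcal/mol.
The minimum (0.0 kcal/mol) occurs with NH2 at 60°.

60°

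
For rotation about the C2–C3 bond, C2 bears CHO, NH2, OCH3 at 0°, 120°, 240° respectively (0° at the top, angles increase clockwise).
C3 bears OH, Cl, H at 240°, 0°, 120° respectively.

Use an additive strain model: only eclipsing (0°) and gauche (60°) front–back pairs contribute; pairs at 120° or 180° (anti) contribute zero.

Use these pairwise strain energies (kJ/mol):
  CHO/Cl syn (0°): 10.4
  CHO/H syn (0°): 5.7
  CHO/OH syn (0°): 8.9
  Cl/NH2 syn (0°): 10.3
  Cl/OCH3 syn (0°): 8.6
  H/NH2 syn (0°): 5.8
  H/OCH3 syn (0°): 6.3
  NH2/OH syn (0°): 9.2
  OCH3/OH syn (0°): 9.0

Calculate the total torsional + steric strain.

This conformer is eclipsed. CHO at 0° is eclipsed with Cl at 0° (10.4); NH2 at 120° is eclipsed with H at 120° (5.8); OCH3 at 240° is eclipsed with OH at 240° (9.0). Total 25.2 kJ/mol.

25.2 kJ/mol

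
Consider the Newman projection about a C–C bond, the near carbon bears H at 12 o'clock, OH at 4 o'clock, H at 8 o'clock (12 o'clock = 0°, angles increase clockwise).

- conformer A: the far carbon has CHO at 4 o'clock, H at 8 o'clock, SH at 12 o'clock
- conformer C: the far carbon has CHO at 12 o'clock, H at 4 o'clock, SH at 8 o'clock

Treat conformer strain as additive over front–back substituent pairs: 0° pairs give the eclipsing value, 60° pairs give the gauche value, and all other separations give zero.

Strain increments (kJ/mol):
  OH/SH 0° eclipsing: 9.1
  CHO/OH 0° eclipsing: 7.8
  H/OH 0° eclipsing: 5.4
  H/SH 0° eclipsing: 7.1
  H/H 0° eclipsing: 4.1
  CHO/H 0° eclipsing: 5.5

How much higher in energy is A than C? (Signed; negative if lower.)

+1.0 kJ/mol

A is eclipsed. H at 0° is eclipsed with SH at 0° (7.1); OH at 120° is eclipsed with CHO at 120° (7.8); H at 240° is eclipsed with H at 240° (4.1). Total 19.0 kJ/mol.
C is eclipsed. H at 0° is eclipsed with CHO at 0° (5.5); OH at 120° is eclipsed with H at 120° (5.4); H at 240° is eclipsed with SH at 240° (7.1). Total 18.0 kJ/mol.
E(A) − E(C) = 19.0 − 18.0 = +1.0 kJ/mol.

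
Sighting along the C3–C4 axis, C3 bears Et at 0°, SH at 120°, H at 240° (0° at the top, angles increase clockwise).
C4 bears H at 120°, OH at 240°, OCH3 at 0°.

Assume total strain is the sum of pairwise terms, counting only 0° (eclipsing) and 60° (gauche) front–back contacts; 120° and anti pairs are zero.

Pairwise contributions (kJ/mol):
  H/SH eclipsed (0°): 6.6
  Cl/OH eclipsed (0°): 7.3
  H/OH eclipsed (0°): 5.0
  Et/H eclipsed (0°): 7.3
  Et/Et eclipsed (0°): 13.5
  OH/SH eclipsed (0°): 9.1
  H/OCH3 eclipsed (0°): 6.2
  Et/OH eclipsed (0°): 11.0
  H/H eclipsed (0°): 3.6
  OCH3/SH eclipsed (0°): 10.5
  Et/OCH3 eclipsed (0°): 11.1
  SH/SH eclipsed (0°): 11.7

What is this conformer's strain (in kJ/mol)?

This conformer (eclipsed): Et–OCH3 eclipsed, SH–H eclipsed, H–OH eclipsed; 11.1 + 6.6 + 5.0 = 22.7 kJ/mol.

22.7 kJ/mol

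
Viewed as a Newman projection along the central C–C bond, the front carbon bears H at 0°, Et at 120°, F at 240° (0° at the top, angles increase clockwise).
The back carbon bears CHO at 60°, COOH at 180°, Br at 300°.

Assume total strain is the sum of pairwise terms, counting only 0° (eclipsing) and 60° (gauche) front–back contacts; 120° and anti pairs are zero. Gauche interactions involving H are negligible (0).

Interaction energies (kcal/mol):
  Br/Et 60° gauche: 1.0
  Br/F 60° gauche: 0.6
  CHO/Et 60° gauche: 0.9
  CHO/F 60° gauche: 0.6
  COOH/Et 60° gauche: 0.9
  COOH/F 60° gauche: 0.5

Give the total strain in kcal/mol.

2.9 kcal/mol

This conformer (staggered): Et–CHO gauche, Et–COOH gauche, F–COOH gauche, F–Br gauche; 0.9 + 0.9 + 0.5 + 0.6 = 2.9 kcal/mol.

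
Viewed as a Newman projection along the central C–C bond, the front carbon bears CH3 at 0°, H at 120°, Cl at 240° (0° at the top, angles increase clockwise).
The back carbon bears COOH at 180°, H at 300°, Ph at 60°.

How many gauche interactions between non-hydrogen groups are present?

Non-H gauche pairs: CH3(0°)/Ph(60°); Cl(240°)/COOH(180°) — 2 interactions.

2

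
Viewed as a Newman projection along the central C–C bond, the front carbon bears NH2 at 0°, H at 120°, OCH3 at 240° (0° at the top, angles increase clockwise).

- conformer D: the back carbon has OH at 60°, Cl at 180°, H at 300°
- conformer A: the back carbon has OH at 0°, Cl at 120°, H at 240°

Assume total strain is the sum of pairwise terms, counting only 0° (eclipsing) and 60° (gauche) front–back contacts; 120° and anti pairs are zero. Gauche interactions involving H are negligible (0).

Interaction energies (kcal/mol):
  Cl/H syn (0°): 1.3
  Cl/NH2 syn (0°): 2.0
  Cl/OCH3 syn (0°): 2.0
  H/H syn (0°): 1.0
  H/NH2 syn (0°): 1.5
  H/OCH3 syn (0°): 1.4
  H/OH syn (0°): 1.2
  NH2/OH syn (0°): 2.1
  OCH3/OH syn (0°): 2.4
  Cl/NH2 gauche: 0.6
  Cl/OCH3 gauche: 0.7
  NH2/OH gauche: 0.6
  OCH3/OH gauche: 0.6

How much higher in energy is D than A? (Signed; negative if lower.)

-3.5 kcal/mol

D (staggered): NH2(0°)/OH(60°) gauche 0.6; OCH3(240°)/Cl(180°) gauche 0.7 → 1.3 kcal/mol.
A (eclipsed): NH2(0°)/OH(0°) eclipsed 2.1; H(120°)/Cl(120°) eclipsed 1.3; OCH3(240°)/H(240°) eclipsed 1.4 → 4.8 kcal/mol.
E(D) − E(A) = 1.3 − 4.8 = -3.5 kcal/mol.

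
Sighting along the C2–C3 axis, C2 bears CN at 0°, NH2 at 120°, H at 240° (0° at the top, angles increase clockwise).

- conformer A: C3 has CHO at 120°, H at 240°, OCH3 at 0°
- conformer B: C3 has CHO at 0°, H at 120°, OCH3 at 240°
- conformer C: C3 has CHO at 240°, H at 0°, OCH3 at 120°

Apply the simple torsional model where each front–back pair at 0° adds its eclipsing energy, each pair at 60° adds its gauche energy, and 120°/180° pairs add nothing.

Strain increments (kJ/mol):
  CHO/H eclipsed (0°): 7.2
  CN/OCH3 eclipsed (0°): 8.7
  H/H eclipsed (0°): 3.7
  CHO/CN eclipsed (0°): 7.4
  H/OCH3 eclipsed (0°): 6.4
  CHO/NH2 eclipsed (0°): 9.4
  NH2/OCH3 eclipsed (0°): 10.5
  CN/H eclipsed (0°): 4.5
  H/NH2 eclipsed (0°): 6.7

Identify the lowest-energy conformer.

A (eclipsed): CN–OCH3 eclipsed, NH2–CHO eclipsed, H–H eclipsed; 8.7 + 9.4 + 3.7 = 21.8 kJ/mol.
B (eclipsed): CN–CHO eclipsed, NH2–H eclipsed, H–OCH3 eclipsed; 7.4 + 6.7 + 6.4 = 20.5 kJ/mol.
C (eclipsed): CN–H eclipsed, NH2–OCH3 eclipsed, H–CHO eclipsed; 4.5 + 10.5 + 7.2 = 22.2 kJ/mol.
B has the lowest total (20.5 kJ/mol).

B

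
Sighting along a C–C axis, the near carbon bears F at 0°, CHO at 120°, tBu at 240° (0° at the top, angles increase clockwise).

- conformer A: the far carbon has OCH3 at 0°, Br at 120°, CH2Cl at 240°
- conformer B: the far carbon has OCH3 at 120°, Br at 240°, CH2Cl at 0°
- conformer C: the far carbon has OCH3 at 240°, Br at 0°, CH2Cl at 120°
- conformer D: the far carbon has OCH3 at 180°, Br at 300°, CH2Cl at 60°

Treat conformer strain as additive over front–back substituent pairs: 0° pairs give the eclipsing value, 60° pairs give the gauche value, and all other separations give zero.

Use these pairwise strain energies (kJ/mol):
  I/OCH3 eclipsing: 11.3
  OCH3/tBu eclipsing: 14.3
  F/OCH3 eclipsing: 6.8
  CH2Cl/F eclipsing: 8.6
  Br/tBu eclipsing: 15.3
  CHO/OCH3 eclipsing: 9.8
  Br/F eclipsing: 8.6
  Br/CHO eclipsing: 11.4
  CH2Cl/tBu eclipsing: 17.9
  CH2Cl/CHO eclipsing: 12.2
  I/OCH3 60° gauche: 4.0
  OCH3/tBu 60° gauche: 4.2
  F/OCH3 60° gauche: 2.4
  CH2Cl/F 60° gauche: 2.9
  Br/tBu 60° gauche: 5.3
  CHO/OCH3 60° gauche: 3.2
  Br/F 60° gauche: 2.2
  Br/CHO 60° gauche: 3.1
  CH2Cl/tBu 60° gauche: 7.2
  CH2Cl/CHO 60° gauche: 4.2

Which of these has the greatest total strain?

A (eclipsed): F–OCH3 eclipsed, CHO–Br eclipsed, tBu–CH2Cl eclipsed; 6.8 + 11.4 + 17.9 = 36.1 kJ/mol.
B (eclipsed): F–CH2Cl eclipsed, CHO–OCH3 eclipsed, tBu–Br eclipsed; 8.6 + 9.8 + 15.3 = 33.7 kJ/mol.
C (eclipsed): F–Br eclipsed, CHO–CH2Cl eclipsed, tBu–OCH3 eclipsed; 8.6 + 12.2 + 14.3 = 35.1 kJ/mol.
D (staggered): F–Br gauche, F–CH2Cl gauche, CHO–OCH3 gauche, CHO–CH2Cl gauche, tBu–OCH3 gauche, tBu–Br gauche; 2.2 + 2.9 + 3.2 + 4.2 + 4.2 + 5.3 = 22.0 kJ/mol.
A has the highest total (36.1 kJ/mol).

A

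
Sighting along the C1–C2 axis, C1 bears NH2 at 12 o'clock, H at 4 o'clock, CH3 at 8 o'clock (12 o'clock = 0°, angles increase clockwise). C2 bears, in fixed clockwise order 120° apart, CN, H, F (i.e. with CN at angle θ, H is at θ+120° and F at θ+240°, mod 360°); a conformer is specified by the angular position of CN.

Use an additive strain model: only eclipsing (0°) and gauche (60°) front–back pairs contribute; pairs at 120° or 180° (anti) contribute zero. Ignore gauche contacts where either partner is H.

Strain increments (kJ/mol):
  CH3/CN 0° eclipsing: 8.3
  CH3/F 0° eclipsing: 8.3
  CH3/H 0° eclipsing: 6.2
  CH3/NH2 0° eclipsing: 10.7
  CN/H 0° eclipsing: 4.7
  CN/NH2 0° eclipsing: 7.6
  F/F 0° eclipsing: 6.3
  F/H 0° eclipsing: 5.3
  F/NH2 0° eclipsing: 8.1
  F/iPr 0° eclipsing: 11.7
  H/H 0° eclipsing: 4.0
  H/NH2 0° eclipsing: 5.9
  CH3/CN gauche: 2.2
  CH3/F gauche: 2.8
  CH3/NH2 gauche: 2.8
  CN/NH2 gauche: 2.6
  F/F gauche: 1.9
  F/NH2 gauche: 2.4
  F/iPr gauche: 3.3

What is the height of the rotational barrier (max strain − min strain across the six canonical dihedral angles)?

15.3 kJ/mol

CN at 0° (eclipsed): NH2–CN eclipsed, H–H eclipsed, CH3–F eclipsed; 7.6 + 4.0 + 8.3 = 19.9 kJ/mol.
CN at 60° (staggered): NH2–CN gauche, NH2–F gauche, CH3–F gauche; 2.6 + 2.4 + 2.8 = 7.8 kJ/mol.
CN at 120° (eclipsed): NH2–F eclipsed, H–CN eclipsed, CH3–H eclipsed; 8.1 + 4.7 + 6.2 = 19.0 kJ/mol.
CN at 180° (staggered): NH2–F gauche, CH3–CN gauche; 2.4 + 2.2 = 4.6 kJ/mol.
CN at 240° (eclipsed): NH2–H eclipsed, H–F eclipsed, CH3–CN eclipsed; 5.9 + 5.3 + 8.3 = 19.5 kJ/mol.
CN at 300° (staggered): NH2–CN gauche, CH3–CN gauche, CH3–F gauche; 2.6 + 2.2 + 2.8 = 7.6 kJ/mol.
Max at 0° (19.9 kJ/mol), min at 180° (4.6 kJ/mol); barrier = 15.3 kJ/mol.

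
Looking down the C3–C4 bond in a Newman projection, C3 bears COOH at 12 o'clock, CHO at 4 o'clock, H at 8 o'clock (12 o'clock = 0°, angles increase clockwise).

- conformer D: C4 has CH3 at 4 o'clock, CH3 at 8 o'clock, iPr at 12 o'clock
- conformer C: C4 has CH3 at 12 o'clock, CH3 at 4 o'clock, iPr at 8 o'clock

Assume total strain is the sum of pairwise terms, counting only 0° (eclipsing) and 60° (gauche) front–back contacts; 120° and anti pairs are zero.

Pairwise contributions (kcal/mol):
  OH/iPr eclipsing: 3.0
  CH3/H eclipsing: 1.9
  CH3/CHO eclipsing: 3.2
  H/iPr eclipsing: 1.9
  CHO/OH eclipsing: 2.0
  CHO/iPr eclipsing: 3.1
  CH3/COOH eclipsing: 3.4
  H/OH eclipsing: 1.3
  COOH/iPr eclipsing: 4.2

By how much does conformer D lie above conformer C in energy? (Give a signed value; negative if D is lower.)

D (eclipsed): COOH–iPr eclipsed, CHO–CH3 eclipsed, H–CH3 eclipsed; 4.2 + 3.2 + 1.9 = 9.3 kcal/mol.
C (eclipsed): COOH–CH3 eclipsed, CHO–CH3 eclipsed, H–iPr eclipsed; 3.4 + 3.2 + 1.9 = 8.5 kcal/mol.
E(D) − E(C) = 9.3 − 8.5 = +0.8 kcal/mol.

+0.8 kcal/mol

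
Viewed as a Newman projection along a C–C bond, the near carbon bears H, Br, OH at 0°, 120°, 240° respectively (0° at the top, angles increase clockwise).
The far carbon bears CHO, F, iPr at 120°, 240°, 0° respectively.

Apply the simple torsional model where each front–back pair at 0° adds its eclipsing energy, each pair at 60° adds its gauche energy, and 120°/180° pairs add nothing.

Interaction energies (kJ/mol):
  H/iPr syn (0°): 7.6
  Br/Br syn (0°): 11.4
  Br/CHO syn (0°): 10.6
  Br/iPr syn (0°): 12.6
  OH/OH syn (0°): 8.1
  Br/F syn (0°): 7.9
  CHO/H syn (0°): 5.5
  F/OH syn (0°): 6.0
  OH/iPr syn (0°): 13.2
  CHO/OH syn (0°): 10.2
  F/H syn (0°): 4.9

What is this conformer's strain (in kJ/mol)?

This conformer (eclipsed): H(0°)/iPr(0°) eclipsed 7.6; Br(120°)/CHO(120°) eclipsed 10.6; OH(240°)/F(240°) eclipsed 6.0 → 24.2 kJ/mol.

24.2 kJ/mol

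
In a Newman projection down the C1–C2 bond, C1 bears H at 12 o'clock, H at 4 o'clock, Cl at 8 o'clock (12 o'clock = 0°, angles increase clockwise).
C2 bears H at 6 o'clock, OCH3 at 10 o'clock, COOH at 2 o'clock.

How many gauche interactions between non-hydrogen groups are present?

Non-H gauche pairs: Cl(240°)/OCH3(300°) — 1 interaction.

1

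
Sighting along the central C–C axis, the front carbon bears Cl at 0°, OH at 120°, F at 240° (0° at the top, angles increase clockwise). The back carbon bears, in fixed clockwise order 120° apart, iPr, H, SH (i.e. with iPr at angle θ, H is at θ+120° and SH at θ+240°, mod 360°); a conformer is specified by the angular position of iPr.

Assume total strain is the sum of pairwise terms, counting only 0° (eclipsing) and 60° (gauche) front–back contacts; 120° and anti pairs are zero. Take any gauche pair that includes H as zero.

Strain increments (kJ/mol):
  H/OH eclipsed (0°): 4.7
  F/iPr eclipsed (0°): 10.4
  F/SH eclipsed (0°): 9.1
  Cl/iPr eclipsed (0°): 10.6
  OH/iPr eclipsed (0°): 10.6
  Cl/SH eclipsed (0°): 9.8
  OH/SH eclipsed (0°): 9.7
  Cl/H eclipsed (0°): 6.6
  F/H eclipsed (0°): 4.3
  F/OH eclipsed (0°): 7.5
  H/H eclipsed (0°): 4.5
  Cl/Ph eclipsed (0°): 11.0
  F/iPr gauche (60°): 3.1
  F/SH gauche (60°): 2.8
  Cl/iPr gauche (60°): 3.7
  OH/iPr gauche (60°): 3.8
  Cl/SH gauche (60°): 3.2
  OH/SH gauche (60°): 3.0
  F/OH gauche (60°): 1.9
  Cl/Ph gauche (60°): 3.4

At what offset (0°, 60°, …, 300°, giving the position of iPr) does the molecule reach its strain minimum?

iPr at 0° is eclipsed. Cl at 0° is eclipsed with iPr at 0° (10.6); OH at 120° is eclipsed with H at 120° (4.7); F at 240° is eclipsed with SH at 240° (9.1). Total 24.4 kJ/mol.
iPr at 60° is staggered. Cl at 0° is gauche with iPr at 60° (3.7); Cl at 0° is gauche with SH at 300° (3.2); OH at 120° is gauche with iPr at 60° (3.8); F at 240° is gauche with SH at 300° (2.8). Total 13.5 kJ/mol.
iPr at 120° is eclipsed. Cl at 0° is eclipsed with SH at 0° (9.8); OH at 120° is eclipsed with iPr at 120° (10.6); F at 240° is eclipsed with H at 240° (4.3). Total 24.7 kJ/mol.
iPr at 180° is staggered. Cl at 0° is gauche with SH at 60° (3.2); OH at 120° is gauche with iPr at 180° (3.8); OH at 120° is gauche with SH at 60° (3.0); F at 240° is gauche with iPr at 180° (3.1). Total 13.1 kJ/mol.
iPr at 240° is eclipsed. Cl at 0° is eclipsed with H at 0° (6.6); OH at 120° is eclipsed with SH at 120° (9.7); F at 240° is eclipsed with iPr at 240° (10.4). Total 26.7 kJ/mol.
iPr at 300° is staggered. Cl at 0° is gauche with iPr at 300° (3.7); OH at 120° is gauche with SH at 180° (3.0); F at 240° is gauche with iPr at 300° (3.1); F at 240° is gauche with SH at 180° (2.8). Total 12.6 kJ/mol.
The minimum (12.6 kJ/mol) occurs with iPr at 300°.

300°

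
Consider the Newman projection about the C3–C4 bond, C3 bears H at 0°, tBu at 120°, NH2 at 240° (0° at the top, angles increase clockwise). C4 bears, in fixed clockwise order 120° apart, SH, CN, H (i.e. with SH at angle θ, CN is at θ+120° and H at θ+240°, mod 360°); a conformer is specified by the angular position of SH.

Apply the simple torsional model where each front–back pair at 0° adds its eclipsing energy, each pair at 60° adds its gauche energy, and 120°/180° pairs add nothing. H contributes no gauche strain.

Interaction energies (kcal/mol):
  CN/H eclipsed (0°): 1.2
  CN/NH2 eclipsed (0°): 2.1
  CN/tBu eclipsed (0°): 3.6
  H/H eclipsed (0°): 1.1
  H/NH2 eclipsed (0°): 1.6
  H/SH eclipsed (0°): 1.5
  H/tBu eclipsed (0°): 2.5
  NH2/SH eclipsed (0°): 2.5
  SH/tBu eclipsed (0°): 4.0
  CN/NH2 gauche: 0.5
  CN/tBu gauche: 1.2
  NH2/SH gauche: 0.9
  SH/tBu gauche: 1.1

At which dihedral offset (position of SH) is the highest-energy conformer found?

SH at 0° (eclipsed): H–SH eclipsed, tBu–CN eclipsed, NH2–H eclipsed; 1.5 + 3.6 + 1.6 = 6.7 kcal/mol.
SH at 60° (staggered): tBu–SH gauche, tBu–CN gauche, NH2–CN gauche; 1.1 + 1.2 + 0.5 = 2.8 kcal/mol.
SH at 120° (eclipsed): H–H eclipsed, tBu–SH eclipsed, NH2–CN eclipsed; 1.1 + 4.0 + 2.1 = 7.2 kcal/mol.
SH at 180° (staggered): tBu–SH gauche, NH2–SH gauche, NH2–CN gauche; 1.1 + 0.9 + 0.5 = 2.5 kcal/mol.
SH at 240° (eclipsed): H–CN eclipsed, tBu–H eclipsed, NH2–SH eclipsed; 1.2 + 2.5 + 2.5 = 6.2 kcal/mol.
SH at 300° (staggered): tBu–CN gauche, NH2–SH gauche; 1.2 + 0.9 = 2.1 kcal/mol.
The maximum (7.2 kcal/mol) occurs with SH at 120°.

120°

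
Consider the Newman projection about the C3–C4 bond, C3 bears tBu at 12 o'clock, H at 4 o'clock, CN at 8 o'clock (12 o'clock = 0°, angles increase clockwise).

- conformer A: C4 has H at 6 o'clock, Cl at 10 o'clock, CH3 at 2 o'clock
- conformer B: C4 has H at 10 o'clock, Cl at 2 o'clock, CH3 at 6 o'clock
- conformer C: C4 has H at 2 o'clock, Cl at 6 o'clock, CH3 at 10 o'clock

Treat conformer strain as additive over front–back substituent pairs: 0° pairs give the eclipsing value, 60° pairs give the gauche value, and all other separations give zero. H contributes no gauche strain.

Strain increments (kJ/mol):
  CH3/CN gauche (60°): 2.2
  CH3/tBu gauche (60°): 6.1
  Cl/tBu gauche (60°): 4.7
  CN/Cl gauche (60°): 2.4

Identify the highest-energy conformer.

A

A (staggered): tBu(0°)/Cl(300°) gauche 4.7; tBu(0°)/CH3(60°) gauche 6.1; CN(240°)/Cl(300°) gauche 2.4 → 13.2 kJ/mol.
B (staggered): tBu(0°)/Cl(60°) gauche 4.7; CN(240°)/CH3(180°) gauche 2.2 → 6.9 kJ/mol.
C (staggered): tBu(0°)/CH3(300°) gauche 6.1; CN(240°)/Cl(180°) gauche 2.4; CN(240°)/CH3(300°) gauche 2.2 → 10.7 kJ/mol.
A has the highest total (13.2 kJ/mol).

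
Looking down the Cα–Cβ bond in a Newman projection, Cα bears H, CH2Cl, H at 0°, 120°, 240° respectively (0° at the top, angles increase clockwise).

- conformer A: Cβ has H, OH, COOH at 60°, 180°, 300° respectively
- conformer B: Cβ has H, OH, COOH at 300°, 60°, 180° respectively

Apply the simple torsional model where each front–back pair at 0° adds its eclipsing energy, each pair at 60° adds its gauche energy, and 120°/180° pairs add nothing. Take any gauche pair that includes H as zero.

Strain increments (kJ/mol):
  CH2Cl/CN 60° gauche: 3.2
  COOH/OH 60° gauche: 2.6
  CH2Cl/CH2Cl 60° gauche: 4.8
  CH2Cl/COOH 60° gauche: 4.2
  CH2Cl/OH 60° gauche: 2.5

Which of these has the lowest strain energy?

A

A is staggered. CH2Cl at 120° is gauche with OH at 180° (2.5). Total 2.5 kJ/mol.
B is staggered. CH2Cl at 120° is gauche with OH at 60° (2.5); CH2Cl at 120° is gauche with COOH at 180° (4.2). Total 6.7 kJ/mol.
A has the lowest total (2.5 kJ/mol).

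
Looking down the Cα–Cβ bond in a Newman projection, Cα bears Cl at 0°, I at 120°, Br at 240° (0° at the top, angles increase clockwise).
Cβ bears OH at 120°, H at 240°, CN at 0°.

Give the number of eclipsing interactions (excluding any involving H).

2

Non-H eclipsing pairs: Cl(0°)/CN(0°); I(120°)/OH(120°) — 2 interactions.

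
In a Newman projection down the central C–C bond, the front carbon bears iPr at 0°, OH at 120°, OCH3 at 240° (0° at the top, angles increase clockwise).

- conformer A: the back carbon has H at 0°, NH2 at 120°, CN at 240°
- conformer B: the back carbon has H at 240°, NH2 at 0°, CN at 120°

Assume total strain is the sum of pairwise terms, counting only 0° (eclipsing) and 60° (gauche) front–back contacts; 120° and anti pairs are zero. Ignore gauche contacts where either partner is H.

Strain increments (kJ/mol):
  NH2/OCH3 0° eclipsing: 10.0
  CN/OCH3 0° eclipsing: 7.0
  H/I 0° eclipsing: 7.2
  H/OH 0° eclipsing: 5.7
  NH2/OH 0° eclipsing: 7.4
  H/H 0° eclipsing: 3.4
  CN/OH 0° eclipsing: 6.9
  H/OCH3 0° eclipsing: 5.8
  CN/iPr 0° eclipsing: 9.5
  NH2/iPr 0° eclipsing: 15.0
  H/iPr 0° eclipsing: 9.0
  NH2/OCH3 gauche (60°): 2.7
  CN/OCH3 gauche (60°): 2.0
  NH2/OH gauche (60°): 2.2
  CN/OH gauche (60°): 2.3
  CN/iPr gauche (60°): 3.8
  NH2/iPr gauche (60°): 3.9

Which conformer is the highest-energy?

B

A is eclipsed. iPr at 0° is eclipsed with H at 0° (9.0); OH at 120° is eclipsed with NH2 at 120° (7.4); OCH3 at 240° is eclipsed with CN at 240° (7.0). Total 23.4 kJ/mol.
B is eclipsed. iPr at 0° is eclipsed with NH2 at 0° (15.0); OH at 120° is eclipsed with CN at 120° (6.9); OCH3 at 240° is eclipsed with H at 240° (5.8). Total 27.7 kJ/mol.
B has the highest total (27.7 kJ/mol).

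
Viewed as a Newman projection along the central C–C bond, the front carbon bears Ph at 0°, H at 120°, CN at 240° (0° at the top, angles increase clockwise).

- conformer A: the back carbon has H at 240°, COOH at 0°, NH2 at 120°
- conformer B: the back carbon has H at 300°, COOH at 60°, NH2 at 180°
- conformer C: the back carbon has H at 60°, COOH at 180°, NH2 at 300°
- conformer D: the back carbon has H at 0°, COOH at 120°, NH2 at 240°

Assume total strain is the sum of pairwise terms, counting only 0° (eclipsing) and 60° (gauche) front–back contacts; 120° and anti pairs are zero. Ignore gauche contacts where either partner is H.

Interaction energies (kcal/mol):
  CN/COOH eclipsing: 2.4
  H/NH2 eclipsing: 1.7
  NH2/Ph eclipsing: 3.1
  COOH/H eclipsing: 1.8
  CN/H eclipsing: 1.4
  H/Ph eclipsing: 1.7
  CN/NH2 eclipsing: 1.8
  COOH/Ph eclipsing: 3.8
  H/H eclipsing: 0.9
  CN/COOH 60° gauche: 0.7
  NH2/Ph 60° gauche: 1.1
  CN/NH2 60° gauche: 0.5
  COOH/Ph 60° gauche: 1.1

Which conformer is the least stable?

A (eclipsed): Ph(0°)/COOH(0°) eclipsed 3.8; H(120°)/NH2(120°) eclipsed 1.7; CN(240°)/H(240°) eclipsed 1.4 → 6.9 kcal/mol.
B (staggered): Ph(0°)/COOH(60°) gauche 1.1; CN(240°)/NH2(180°) gauche 0.5 → 1.6 kcal/mol.
C (staggered): Ph(0°)/NH2(300°) gauche 1.1; CN(240°)/COOH(180°) gauche 0.7; CN(240°)/NH2(300°) gauche 0.5 → 2.3 kcal/mol.
D (eclipsed): Ph(0°)/H(0°) eclipsed 1.7; H(120°)/COOH(120°) eclipsed 1.8; CN(240°)/NH2(240°) eclipsed 1.8 → 5.3 kcal/mol.
A has the highest total (6.9 kcal/mol).

A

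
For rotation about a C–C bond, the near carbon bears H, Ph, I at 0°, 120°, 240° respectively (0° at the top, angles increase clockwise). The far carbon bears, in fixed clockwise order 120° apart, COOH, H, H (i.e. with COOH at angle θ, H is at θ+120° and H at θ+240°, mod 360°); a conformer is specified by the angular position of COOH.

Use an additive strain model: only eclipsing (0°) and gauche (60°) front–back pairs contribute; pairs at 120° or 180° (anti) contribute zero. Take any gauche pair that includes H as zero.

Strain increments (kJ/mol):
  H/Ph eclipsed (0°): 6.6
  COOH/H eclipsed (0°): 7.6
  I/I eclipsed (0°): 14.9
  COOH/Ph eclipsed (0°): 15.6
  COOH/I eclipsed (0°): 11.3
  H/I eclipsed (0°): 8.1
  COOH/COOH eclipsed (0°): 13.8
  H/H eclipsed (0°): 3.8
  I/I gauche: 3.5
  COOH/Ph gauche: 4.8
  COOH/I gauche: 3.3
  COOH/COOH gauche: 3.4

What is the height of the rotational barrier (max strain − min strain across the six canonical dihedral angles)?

COOH at 0° (eclipsed): H–COOH eclipsed, Ph–H eclipsed, I–H eclipsed; 7.6 + 6.6 + 8.1 = 22.3 kJ/mol.
COOH at 60° (staggered): Ph–COOH gauche; 4.8 = 4.8 kJ/mol.
COOH at 120° (eclipsed): H–H eclipsed, Ph–COOH eclipsed, I–H eclipsed; 3.8 + 15.6 + 8.1 = 27.5 kJ/mol.
COOH at 180° (staggered): Ph–COOH gauche, I–COOH gauche; 4.8 + 3.3 = 8.1 kJ/mol.
COOH at 240° (eclipsed): H–H eclipsed, Ph–H eclipsed, I–COOH eclipsed; 3.8 + 6.6 + 11.3 = 21.7 kJ/mol.
COOH at 300° (staggered): I–COOH gauche; 3.3 = 3.3 kJ/mol.
Max at 120° (27.5 kJ/mol), min at 300° (3.3 kJ/mol); barrier = 24.2 kJ/mol.

24.2 kJ/mol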